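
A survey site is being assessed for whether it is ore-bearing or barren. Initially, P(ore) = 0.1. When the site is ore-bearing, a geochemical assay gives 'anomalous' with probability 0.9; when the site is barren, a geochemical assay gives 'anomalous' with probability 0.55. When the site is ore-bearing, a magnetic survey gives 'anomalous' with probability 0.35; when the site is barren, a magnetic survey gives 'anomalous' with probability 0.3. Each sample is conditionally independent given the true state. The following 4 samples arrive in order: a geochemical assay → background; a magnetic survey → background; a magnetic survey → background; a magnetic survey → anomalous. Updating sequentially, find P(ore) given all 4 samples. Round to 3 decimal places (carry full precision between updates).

After a geochemical assay='background': P(ore) = 0.1·0.1000 / (0.1·0.1000 + 0.45·0.9000) ≈ 0.0241
After a magnetic survey='background': P(ore) = 0.65·0.0241 / (0.65·0.0241 + 0.7·0.9759) ≈ 0.0224
After a magnetic survey='background': P(ore) = 0.65·0.0224 / (0.65·0.0224 + 0.7·0.9776) ≈ 0.0208
After a magnetic survey='anomalous': P(ore) = 0.35·0.0208 / (0.35·0.0208 + 0.3·0.9792) ≈ 0.0242

0.024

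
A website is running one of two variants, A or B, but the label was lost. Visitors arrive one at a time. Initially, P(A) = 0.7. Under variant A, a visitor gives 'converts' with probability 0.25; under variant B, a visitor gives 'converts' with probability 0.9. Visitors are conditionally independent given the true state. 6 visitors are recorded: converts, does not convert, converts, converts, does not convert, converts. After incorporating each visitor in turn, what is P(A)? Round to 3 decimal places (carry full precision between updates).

After 'converts': P(A) = 0.25·0.7000 / (0.25·0.7000 + 0.9·0.3000) ≈ 0.3933
After 'does not convert': P(A) = 0.75·0.3933 / (0.75·0.3933 + 0.1·0.6067) ≈ 0.8294
After 'converts': P(A) = 0.25·0.8294 / (0.25·0.8294 + 0.9·0.1706) ≈ 0.5745
After 'converts': P(A) = 0.25·0.5745 / (0.25·0.5745 + 0.9·0.4255) ≈ 0.2728
After 'does not convert': P(A) = 0.75·0.2728 / (0.75·0.2728 + 0.1·0.7272) ≈ 0.7377
After 'converts': P(A) = 0.25·0.7377 / (0.25·0.7377 + 0.9·0.2623) ≈ 0.4387

0.439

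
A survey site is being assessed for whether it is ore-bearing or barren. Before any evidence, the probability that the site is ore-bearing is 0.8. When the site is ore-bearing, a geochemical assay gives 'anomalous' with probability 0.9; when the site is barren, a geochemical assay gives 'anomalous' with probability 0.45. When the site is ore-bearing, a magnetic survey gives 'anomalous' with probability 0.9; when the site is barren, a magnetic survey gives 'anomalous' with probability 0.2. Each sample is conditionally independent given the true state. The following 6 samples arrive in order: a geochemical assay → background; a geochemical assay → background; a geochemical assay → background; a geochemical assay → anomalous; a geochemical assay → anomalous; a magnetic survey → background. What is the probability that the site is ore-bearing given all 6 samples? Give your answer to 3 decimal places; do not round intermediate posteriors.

After a geochemical assay='background': P(ore) = 0.1·0.8000 / (0.1·0.8000 + 0.55·0.2000) ≈ 0.4211
After a geochemical assay='background': P(ore) = 0.1·0.4211 / (0.1·0.4211 + 0.55·0.5789) ≈ 0.1168
After a geochemical assay='background': P(ore) = 0.1·0.1168 / (0.1·0.1168 + 0.55·0.8832) ≈ 0.0235
After a geochemical assay='anomalous': P(ore) = 0.9·0.0235 / (0.9·0.0235 + 0.45·0.9765) ≈ 0.0459
After a geochemical assay='anomalous': P(ore) = 0.9·0.0459 / (0.9·0.0459 + 0.45·0.9541) ≈ 0.0877
After a magnetic survey='background': P(ore) = 0.1·0.0877 / (0.1·0.0877 + 0.8·0.9123) ≈ 0.0119

0.012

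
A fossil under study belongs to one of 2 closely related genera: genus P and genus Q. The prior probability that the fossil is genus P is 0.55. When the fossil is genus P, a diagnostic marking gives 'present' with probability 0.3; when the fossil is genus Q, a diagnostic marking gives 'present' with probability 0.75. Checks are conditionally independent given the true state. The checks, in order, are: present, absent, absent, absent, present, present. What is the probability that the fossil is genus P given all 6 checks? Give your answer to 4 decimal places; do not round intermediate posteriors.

0.6320

Apply Bayes' rule sequentially, carrying P(genus P) forward.
After 'present': P(genus P) = 0.3·0.5500 / (0.3·0.5500 + 0.75·0.4500) ≈ 0.3284
After 'absent': P(genus P) = 0.7·0.3284 / (0.7·0.3284 + 0.25·0.6716) ≈ 0.5779
After 'absent': P(genus P) = 0.7·0.5779 / (0.7·0.5779 + 0.25·0.4221) ≈ 0.7931
After 'absent': P(genus P) = 0.7·0.7931 / (0.7·0.7931 + 0.25·0.2069) ≈ 0.9148
After 'present': P(genus P) = 0.3·0.9148 / (0.3·0.9148 + 0.75·0.0852) ≈ 0.8111
After 'present': P(genus P) = 0.3·0.8111 / (0.3·0.8111 + 0.75·0.1889) ≈ 0.6320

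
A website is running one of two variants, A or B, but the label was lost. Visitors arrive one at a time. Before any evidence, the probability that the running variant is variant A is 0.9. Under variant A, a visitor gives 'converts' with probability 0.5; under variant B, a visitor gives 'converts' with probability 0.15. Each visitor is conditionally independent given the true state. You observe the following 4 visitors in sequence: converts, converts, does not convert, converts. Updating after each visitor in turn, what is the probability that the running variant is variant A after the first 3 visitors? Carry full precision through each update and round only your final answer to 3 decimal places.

After 'converts': P(A) = 0.5·0.9000 / (0.5·0.9000 + 0.15·0.1000) ≈ 0.9677
After 'converts': P(A) = 0.5·0.9677 / (0.5·0.9677 + 0.15·0.0323) ≈ 0.9901
After 'does not convert': P(A) = 0.5·0.9901 / (0.5·0.9901 + 0.85·0.0099) ≈ 0.9833

0.983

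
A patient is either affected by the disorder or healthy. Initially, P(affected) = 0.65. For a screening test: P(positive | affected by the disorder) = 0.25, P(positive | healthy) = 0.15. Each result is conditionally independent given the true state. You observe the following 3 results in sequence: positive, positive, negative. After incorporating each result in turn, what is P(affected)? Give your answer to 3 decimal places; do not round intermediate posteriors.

After 'positive': P(affected) = 0.25·0.6500 / (0.25·0.6500 + 0.15·0.3500) ≈ 0.7558
After 'positive': P(affected) = 0.25·0.7558 / (0.25·0.7558 + 0.15·0.2442) ≈ 0.8376
After 'negative': P(affected) = 0.75·0.8376 / (0.75·0.8376 + 0.85·0.1624) ≈ 0.8199

0.820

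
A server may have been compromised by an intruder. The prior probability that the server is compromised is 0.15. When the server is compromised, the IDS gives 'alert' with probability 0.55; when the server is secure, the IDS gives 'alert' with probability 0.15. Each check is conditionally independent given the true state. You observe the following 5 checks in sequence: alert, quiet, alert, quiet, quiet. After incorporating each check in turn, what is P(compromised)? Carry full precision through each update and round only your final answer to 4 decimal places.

0.2604

Apply Bayes' rule sequentially, carrying P(compromised) forward.
After 'alert': P(compromised) = 0.55·0.1500 / (0.55·0.1500 + 0.15·0.8500) ≈ 0.3929
After 'quiet': P(compromised) = 0.45·0.3929 / (0.45·0.3929 + 0.85·0.6071) ≈ 0.2552
After 'alert': P(compromised) = 0.55·0.2552 / (0.55·0.2552 + 0.15·0.7448) ≈ 0.5567
After 'quiet': P(compromised) = 0.45·0.5567 / (0.45·0.5567 + 0.85·0.4433) ≈ 0.3994
After 'quiet': P(compromised) = 0.45·0.3994 / (0.45·0.3994 + 0.85·0.6006) ≈ 0.2604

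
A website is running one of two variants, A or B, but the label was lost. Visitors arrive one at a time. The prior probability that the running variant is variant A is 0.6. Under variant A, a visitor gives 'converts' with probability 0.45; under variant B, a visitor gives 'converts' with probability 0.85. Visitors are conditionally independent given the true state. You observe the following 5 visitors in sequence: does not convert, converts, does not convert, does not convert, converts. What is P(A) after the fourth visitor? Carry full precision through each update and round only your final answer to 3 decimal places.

After 'does not convert': P(A) = 0.55·0.6000 / (0.55·0.6000 + 0.15·0.4000) ≈ 0.8462
After 'converts': P(A) = 0.45·0.8462 / (0.45·0.8462 + 0.85·0.1538) ≈ 0.7444
After 'does not convert': P(A) = 0.55·0.7444 / (0.55·0.7444 + 0.15·0.2556) ≈ 0.9144
After 'does not convert': P(A) = 0.55·0.9144 / (0.55·0.9144 + 0.15·0.0856) ≈ 0.9751

0.975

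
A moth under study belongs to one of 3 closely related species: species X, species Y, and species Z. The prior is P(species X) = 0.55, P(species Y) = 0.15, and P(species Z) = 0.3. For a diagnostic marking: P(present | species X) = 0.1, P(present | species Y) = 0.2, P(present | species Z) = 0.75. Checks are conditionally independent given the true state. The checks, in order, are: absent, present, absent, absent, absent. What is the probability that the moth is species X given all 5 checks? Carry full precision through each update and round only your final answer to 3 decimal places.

After 'absent': normaliser = 0.9·0.5500 + 0.8·0.1500 + 0.25·0.3000; P(species X) ≈ 0.7174, P(species Y) ≈ 0.1739, P(species Z) ≈ 0.1087
After 'present': normaliser = 0.1·0.7174 + 0.2·0.1739 + 0.75·0.1087; P(species X) ≈ 0.3815, P(species Y) ≈ 0.1850, P(species Z) ≈ 0.4335
After 'absent': normaliser = 0.9·0.3815 + 0.8·0.1850 + 0.25·0.4335; P(species X) ≈ 0.5725, P(species Y) ≈ 0.2467, P(species Z) ≈ 0.1807
After 'absent': normaliser = 0.9·0.5725 + 0.8·0.2467 + 0.25·0.1807; P(species X) ≈ 0.6799, P(species Y) ≈ 0.2605, P(species Z) ≈ 0.0596
After 'absent': normaliser = 0.9·0.6799 + 0.8·0.2605 + 0.25·0.0596; P(species X) ≈ 0.7327, P(species Y) ≈ 0.2495, P(species Z) ≈ 0.0178

0.733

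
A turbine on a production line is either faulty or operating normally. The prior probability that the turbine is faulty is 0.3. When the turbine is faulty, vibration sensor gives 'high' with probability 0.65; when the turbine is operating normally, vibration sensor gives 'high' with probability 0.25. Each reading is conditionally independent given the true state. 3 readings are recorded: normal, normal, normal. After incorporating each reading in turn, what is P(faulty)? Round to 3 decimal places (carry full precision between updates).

0.042

Each posterior becomes the prior for the next update.
After 'normal': P(faulty) = 0.35·0.3000 / (0.35·0.3000 + 0.75·0.7000) ≈ 0.1667
After 'normal': P(faulty) = 0.35·0.1667 / (0.35·0.1667 + 0.75·0.8333) ≈ 0.0854
After 'normal': P(faulty) = 0.35·0.0854 / (0.35·0.0854 + 0.75·0.9146) ≈ 0.0417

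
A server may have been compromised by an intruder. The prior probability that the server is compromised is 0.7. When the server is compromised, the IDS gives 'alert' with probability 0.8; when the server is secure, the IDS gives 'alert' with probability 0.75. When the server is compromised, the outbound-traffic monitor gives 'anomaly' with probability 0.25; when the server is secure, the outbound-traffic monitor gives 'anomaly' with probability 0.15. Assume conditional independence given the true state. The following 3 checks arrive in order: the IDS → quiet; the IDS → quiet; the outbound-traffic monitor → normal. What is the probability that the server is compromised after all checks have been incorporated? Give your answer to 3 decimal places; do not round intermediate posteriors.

After the IDS='quiet': P(compromised) = 0.2·0.7000 / (0.2·0.7000 + 0.25·0.3000) ≈ 0.6512
After the IDS='quiet': P(compromised) = 0.2·0.6512 / (0.2·0.6512 + 0.25·0.3488) ≈ 0.5989
After the outbound-traffic monitor='normal': P(compromised) = 0.75·0.5989 / (0.75·0.5989 + 0.85·0.4011) ≈ 0.5685

0.569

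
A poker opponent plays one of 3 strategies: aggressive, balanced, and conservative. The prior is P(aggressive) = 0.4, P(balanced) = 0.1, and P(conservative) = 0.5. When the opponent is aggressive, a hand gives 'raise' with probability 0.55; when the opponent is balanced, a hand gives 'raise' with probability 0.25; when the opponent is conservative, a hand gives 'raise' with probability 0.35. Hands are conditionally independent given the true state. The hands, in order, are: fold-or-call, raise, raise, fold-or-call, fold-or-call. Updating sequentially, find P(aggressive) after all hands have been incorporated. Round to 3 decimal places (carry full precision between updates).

After 'fold-or-call': normaliser = 0.45·0.4000 + 0.75·0.1000 + 0.65·0.5000; P(aggressive) ≈ 0.3103, P(balanced) ≈ 0.1293, P(conservative) ≈ 0.5603
After 'raise': normaliser = 0.55·0.3103 + 0.25·0.1293 + 0.35·0.5603; P(aggressive) ≈ 0.4276, P(balanced) ≈ 0.0810, P(conservative) ≈ 0.4914
After 'raise': normaliser = 0.55·0.4276 + 0.25·0.0810 + 0.35·0.4914; P(aggressive) ≈ 0.5503, P(balanced) ≈ 0.0474, P(conservative) ≈ 0.4023
After 'fold-or-call': normaliser = 0.45·0.5503 + 0.75·0.0474 + 0.65·0.4023; P(aggressive) ≈ 0.4546, P(balanced) ≈ 0.0652, P(conservative) ≈ 0.4801
After 'fold-or-call': normaliser = 0.45·0.4546 + 0.75·0.0652 + 0.65·0.4801; P(aggressive) ≈ 0.3617, P(balanced) ≈ 0.0865, P(conservative) ≈ 0.5518

0.362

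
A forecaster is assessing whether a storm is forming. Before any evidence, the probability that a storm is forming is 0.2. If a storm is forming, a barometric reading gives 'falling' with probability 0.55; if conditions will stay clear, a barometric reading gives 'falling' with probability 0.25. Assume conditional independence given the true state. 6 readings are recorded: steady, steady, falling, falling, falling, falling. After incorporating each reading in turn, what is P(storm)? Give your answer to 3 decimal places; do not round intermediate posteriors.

After 'steady': P(storm) = 0.45·0.2000 / (0.45·0.2000 + 0.75·0.8000) ≈ 0.1304
After 'steady': P(storm) = 0.45·0.1304 / (0.45·0.1304 + 0.75·0.8696) ≈ 0.0826
After 'falling': P(storm) = 0.55·0.0826 / (0.55·0.0826 + 0.25·0.9174) ≈ 0.1653
After 'falling': P(storm) = 0.55·0.1653 / (0.55·0.1653 + 0.25·0.8347) ≈ 0.3034
After 'falling': P(storm) = 0.55·0.3034 / (0.55·0.3034 + 0.25·0.6966) ≈ 0.4894
After 'falling': P(storm) = 0.55·0.4894 / (0.55·0.4894 + 0.25·0.5106) ≈ 0.6783

0.678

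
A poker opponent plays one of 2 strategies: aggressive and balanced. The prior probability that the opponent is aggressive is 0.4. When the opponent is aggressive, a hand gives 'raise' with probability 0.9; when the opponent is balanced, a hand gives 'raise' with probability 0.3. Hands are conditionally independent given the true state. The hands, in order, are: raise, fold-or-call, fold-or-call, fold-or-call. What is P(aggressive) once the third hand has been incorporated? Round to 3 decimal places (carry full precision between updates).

Each posterior becomes the prior for the next update.
After 'raise': P(aggressive) = 0.9·0.4000 / (0.9·0.4000 + 0.3·0.6000) ≈ 0.6667
After 'fold-or-call': P(aggressive) = 0.1·0.6667 / (0.1·0.6667 + 0.7·0.3333) ≈ 0.2222
After 'fold-or-call': P(aggressive) = 0.1·0.2222 / (0.1·0.2222 + 0.7·0.7778) ≈ 0.0392

0.039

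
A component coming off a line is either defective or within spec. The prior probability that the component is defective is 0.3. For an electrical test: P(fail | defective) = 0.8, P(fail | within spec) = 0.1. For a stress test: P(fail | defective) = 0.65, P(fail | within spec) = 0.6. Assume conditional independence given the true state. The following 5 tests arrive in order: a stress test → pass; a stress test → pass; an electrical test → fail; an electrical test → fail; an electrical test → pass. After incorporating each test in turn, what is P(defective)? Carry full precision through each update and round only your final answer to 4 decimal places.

After a stress test='pass': P(defective) = 0.35·0.3000 / (0.35·0.3000 + 0.4·0.7000) ≈ 0.2727
After a stress test='pass': P(defective) = 0.35·0.2727 / (0.35·0.2727 + 0.4·0.7273) ≈ 0.2471
After an electrical test='fail': P(defective) = 0.8·0.2471 / (0.8·0.2471 + 0.1·0.7529) ≈ 0.7241
After an electrical test='fail': P(defective) = 0.8·0.7241 / (0.8·0.7241 + 0.1·0.2759) ≈ 0.9545
After an electrical test='pass': P(defective) = 0.2·0.9545 / (0.2·0.9545 + 0.9·0.0455) ≈ 0.8235

0.8235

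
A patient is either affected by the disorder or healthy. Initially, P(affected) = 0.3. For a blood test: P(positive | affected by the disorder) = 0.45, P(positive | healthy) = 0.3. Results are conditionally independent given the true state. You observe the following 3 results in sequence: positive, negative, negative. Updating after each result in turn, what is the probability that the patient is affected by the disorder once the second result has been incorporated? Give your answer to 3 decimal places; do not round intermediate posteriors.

Each posterior becomes the prior for the next update.
After 'positive': P(affected) = 0.45·0.3000 / (0.45·0.3000 + 0.3·0.7000) ≈ 0.3913
After 'negative': P(affected) = 0.55·0.3913 / (0.55·0.3913 + 0.7·0.6087) ≈ 0.3356

0.336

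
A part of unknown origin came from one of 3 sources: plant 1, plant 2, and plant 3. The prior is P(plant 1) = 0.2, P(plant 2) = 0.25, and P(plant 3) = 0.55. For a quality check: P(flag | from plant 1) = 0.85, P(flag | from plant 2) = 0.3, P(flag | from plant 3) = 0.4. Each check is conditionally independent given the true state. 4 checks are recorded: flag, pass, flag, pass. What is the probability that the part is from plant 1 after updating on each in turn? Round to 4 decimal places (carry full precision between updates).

0.0707

Each posterior becomes the prior for the next update.
After 'flag': normaliser = 0.85·0.2000 + 0.3·0.2500 + 0.4·0.5500; P(plant 1) ≈ 0.3656, P(plant 2) ≈ 0.1613, P(plant 3) ≈ 0.4731
After 'pass': normaliser = 0.15·0.3656 + 0.7·0.1613 + 0.6·0.4731; P(plant 1) ≈ 0.1214, P(plant 2) ≈ 0.2500, P(plant 3) ≈ 0.6286
After 'flag': normaliser = 0.85·0.1214 + 0.3·0.2500 + 0.4·0.6286; P(plant 1) ≈ 0.2402, P(plant 2) ≈ 0.1746, P(plant 3) ≈ 0.5852
After 'pass': normaliser = 0.15·0.2402 + 0.7·0.1746 + 0.6·0.5852; P(plant 1) ≈ 0.0707, P(plant 2) ≈ 0.2399, P(plant 3) ≈ 0.6894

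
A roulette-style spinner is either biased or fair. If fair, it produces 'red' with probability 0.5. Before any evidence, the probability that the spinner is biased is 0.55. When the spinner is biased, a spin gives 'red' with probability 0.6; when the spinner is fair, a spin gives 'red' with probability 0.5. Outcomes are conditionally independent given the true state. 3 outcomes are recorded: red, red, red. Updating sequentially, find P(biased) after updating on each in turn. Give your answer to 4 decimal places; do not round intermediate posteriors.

0.6787

Apply Bayes' rule sequentially, carrying P(biased) forward.
After 'red': P(biased) = 0.6·0.5500 / (0.6·0.5500 + 0.5·0.4500) ≈ 0.5946
After 'red': P(biased) = 0.6·0.5946 / (0.6·0.5946 + 0.5·0.4054) ≈ 0.6377
After 'red': P(biased) = 0.6·0.6377 / (0.6·0.6377 + 0.5·0.3623) ≈ 0.6787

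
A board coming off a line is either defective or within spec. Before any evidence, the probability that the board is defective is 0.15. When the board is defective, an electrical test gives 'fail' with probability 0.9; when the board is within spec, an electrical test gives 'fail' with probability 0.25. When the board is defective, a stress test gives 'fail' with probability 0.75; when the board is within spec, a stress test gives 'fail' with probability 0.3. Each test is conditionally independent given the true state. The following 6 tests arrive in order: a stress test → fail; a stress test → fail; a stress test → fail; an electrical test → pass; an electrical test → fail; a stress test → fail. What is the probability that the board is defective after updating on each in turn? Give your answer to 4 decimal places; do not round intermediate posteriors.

0.7679

After a stress test='fail': P(defective) = 0.75·0.1500 / (0.75·0.1500 + 0.3·0.8500) ≈ 0.3061
After a stress test='fail': P(defective) = 0.75·0.3061 / (0.75·0.3061 + 0.3·0.6939) ≈ 0.5245
After a stress test='fail': P(defective) = 0.75·0.5245 / (0.75·0.5245 + 0.3·0.4755) ≈ 0.7339
After an electrical test='pass': P(defective) = 0.1·0.7339 / (0.1·0.7339 + 0.75·0.2661) ≈ 0.2688
After an electrical test='fail': P(defective) = 0.9·0.2688 / (0.9·0.2688 + 0.25·0.7312) ≈ 0.5696
After a stress test='fail': P(defective) = 0.75·0.5696 / (0.75·0.5696 + 0.3·0.4304) ≈ 0.7679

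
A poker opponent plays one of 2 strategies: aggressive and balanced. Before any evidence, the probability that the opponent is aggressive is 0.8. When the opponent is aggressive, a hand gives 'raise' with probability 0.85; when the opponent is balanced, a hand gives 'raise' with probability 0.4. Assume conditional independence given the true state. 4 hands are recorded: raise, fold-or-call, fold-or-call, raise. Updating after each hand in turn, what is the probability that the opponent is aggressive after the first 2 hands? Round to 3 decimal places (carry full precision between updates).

0.680

After 'raise': P(aggressive) = 0.85·0.8000 / (0.85·0.8000 + 0.4·0.2000) ≈ 0.8947
After 'fold-or-call': P(aggressive) = 0.15·0.8947 / (0.15·0.8947 + 0.6·0.1053) ≈ 0.6800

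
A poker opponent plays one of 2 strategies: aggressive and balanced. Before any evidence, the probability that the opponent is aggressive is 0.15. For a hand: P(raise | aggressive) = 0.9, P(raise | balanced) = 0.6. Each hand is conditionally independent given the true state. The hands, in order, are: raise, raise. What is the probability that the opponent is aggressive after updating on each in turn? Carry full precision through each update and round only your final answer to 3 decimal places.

Each posterior becomes the prior for the next update.
After 'raise': P(aggressive) = 0.9·0.1500 / (0.9·0.1500 + 0.6·0.8500) ≈ 0.2093
After 'raise': P(aggressive) = 0.9·0.2093 / (0.9·0.2093 + 0.6·0.7907) ≈ 0.2842

0.284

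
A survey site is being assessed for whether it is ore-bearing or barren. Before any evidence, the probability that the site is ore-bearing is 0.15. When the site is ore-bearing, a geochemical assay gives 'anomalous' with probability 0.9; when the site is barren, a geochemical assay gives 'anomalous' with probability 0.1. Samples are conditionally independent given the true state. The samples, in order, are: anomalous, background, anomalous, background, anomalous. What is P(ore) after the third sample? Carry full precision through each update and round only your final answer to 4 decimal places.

After 'anomalous': P(ore) = 0.9·0.1500 / (0.9·0.1500 + 0.1·0.8500) ≈ 0.6136
After 'background': P(ore) = 0.1·0.6136 / (0.1·0.6136 + 0.9·0.3864) ≈ 0.1500
After 'anomalous': P(ore) = 0.9·0.1500 / (0.9·0.1500 + 0.1·0.8500) ≈ 0.6136

0.6136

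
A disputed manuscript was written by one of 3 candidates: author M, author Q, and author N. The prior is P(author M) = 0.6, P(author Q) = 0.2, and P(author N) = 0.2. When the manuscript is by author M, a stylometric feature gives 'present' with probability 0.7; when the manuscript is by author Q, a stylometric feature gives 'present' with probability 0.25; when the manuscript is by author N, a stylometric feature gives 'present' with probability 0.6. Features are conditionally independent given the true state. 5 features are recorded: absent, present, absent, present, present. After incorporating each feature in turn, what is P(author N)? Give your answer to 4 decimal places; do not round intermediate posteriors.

After 'absent': normaliser = 0.3·0.6000 + 0.75·0.2000 + 0.4·0.2000; P(author M) ≈ 0.4390, P(author Q) ≈ 0.3659, P(author N) ≈ 0.1951
After 'present': normaliser = 0.7·0.4390 + 0.25·0.3659 + 0.6·0.1951; P(author M) ≈ 0.5957, P(author Q) ≈ 0.1773, P(author N) ≈ 0.2270
After 'absent': normaliser = 0.3·0.5957 + 0.75·0.1773 + 0.4·0.2270; P(author M) ≈ 0.4441, P(author Q) ≈ 0.3304, P(author N) ≈ 0.2256
After 'present': normaliser = 0.7·0.4441 + 0.25·0.3304 + 0.6·0.2256; P(author M) ≈ 0.5879, P(author Q) ≈ 0.1562, P(author N) ≈ 0.2559
After 'present': normaliser = 0.7·0.5879 + 0.25·0.1562 + 0.6·0.2559; P(author M) ≈ 0.6812, P(author Q) ≈ 0.0646, P(author N) ≈ 0.2542

0.2542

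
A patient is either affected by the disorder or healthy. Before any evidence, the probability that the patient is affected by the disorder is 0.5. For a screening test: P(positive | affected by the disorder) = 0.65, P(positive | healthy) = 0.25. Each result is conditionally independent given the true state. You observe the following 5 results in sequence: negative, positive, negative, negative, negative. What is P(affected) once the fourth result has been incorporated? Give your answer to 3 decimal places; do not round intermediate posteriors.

0.209

After 'negative': P(affected) = 0.35·0.5000 / (0.35·0.5000 + 0.75·0.5000) ≈ 0.3182
After 'positive': P(affected) = 0.65·0.3182 / (0.65·0.3182 + 0.25·0.6818) ≈ 0.5482
After 'negative': P(affected) = 0.35·0.5482 / (0.35·0.5482 + 0.75·0.4518) ≈ 0.3615
After 'negative': P(affected) = 0.35·0.3615 / (0.35·0.3615 + 0.75·0.6385) ≈ 0.2090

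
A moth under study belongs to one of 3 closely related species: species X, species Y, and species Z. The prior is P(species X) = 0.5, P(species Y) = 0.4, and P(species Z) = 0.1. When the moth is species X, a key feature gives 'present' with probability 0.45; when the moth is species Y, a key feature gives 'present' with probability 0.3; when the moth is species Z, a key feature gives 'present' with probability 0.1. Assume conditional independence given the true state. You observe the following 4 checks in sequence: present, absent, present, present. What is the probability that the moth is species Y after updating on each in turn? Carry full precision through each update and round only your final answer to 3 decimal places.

After 'present': normaliser = 0.45·0.5000 + 0.3·0.4000 + 0.1·0.1000; P(species X) ≈ 0.6338, P(species Y) ≈ 0.3380, P(species Z) ≈ 0.0282
After 'absent': normaliser = 0.55·0.6338 + 0.7·0.3380 + 0.9·0.0282; P(species X) ≈ 0.5709, P(species Y) ≈ 0.3875, P(species Z) ≈ 0.0415
After 'present': normaliser = 0.45·0.5709 + 0.3·0.3875 + 0.1·0.0415; P(species X) ≈ 0.6809, P(species Y) ≈ 0.3081, P(species Z) ≈ 0.0110
After 'present': normaliser = 0.45·0.6809 + 0.3·0.3081 + 0.1·0.0110; P(species X) ≈ 0.7661, P(species Y) ≈ 0.2311, P(species Z) ≈ 0.0028

0.231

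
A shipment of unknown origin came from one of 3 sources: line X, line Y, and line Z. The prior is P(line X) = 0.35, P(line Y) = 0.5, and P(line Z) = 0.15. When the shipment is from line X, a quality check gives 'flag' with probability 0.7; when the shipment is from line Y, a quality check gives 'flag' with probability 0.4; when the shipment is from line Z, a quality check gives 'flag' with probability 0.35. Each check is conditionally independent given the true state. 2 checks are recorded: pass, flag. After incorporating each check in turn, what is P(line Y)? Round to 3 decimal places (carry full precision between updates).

0.527

After 'pass': normaliser = 0.3·0.3500 + 0.6·0.5000 + 0.65·0.1500; P(line X) ≈ 0.2090, P(line Y) ≈ 0.5970, P(line Z) ≈ 0.1940
After 'flag': normaliser = 0.7·0.2090 + 0.4·0.5970 + 0.35·0.1940; P(line X) ≈ 0.3229, P(line Y) ≈ 0.5272, P(line Z) ≈ 0.1499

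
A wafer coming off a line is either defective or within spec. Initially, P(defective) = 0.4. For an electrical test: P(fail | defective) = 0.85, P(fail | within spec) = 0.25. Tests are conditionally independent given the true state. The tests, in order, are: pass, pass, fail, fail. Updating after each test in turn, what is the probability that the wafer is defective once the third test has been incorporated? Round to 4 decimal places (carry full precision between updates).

After 'pass': P(defective) = 0.15·0.4000 / (0.15·0.4000 + 0.75·0.6000) ≈ 0.1176
After 'pass': P(defective) = 0.15·0.1176 / (0.15·0.1176 + 0.75·0.8824) ≈ 0.0260
After 'fail': P(defective) = 0.85·0.0260 / (0.85·0.0260 + 0.25·0.9740) ≈ 0.0831

0.0831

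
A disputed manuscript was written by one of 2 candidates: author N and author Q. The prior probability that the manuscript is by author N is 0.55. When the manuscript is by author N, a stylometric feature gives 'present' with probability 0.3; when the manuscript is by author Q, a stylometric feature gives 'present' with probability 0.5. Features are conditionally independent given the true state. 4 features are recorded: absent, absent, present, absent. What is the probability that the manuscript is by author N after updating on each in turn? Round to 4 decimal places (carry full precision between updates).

0.6680

After 'absent': P(author N) = 0.7·0.5500 / (0.7·0.5500 + 0.5·0.4500) ≈ 0.6311
After 'absent': P(author N) = 0.7·0.6311 / (0.7·0.6311 + 0.5·0.3689) ≈ 0.7055
After 'present': P(author N) = 0.3·0.7055 / (0.3·0.7055 + 0.5·0.2945) ≈ 0.5897
After 'absent': P(author N) = 0.7·0.5897 / (0.7·0.5897 + 0.5·0.4103) ≈ 0.6680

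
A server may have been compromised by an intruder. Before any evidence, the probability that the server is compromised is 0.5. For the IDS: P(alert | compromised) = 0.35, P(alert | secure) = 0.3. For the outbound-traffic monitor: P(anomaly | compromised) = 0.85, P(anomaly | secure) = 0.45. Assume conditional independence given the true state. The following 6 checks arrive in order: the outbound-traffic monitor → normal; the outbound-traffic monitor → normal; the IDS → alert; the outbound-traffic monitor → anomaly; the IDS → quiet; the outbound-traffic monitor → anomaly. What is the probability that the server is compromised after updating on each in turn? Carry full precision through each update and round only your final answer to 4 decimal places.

0.2233

After the outbound-traffic monitor='normal': P(compromised) = 0.15·0.5000 / (0.15·0.5000 + 0.55·0.5000) ≈ 0.2143
After the outbound-traffic monitor='normal': P(compromised) = 0.15·0.2143 / (0.15·0.2143 + 0.55·0.7857) ≈ 0.0692
After the IDS='alert': P(compromised) = 0.35·0.0692 / (0.35·0.0692 + 0.3·0.9308) ≈ 0.0798
After the outbound-traffic monitor='anomaly': P(compromised) = 0.85·0.0798 / (0.85·0.0798 + 0.45·0.9202) ≈ 0.1408
After the IDS='quiet': P(compromised) = 0.65·0.1408 / (0.65·0.1408 + 0.7·0.8592) ≈ 0.1321
After the outbound-traffic monitor='anomaly': P(compromised) = 0.85·0.1321 / (0.85·0.1321 + 0.45·0.8679) ≈ 0.2233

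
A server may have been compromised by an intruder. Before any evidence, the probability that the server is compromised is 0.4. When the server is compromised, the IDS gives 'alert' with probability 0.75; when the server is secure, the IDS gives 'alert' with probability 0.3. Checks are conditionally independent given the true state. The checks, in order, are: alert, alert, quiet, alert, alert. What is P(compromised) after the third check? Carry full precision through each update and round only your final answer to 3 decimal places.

0.598

Apply Bayes' rule sequentially, carrying P(compromised) forward.
After 'alert': P(compromised) = 0.75·0.4000 / (0.75·0.4000 + 0.3·0.6000) ≈ 0.6250
After 'alert': P(compromised) = 0.75·0.6250 / (0.75·0.6250 + 0.3·0.3750) ≈ 0.8065
After 'quiet': P(compromised) = 0.25·0.8065 / (0.25·0.8065 + 0.7·0.1935) ≈ 0.5981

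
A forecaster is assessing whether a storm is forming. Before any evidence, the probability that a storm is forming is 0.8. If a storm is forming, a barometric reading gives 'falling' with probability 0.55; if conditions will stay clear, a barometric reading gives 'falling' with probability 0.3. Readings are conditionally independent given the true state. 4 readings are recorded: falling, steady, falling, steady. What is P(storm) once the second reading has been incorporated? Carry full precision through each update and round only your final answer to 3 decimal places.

0.825

After 'falling': P(storm) = 0.55·0.8000 / (0.55·0.8000 + 0.3·0.2000) ≈ 0.8800
After 'steady': P(storm) = 0.45·0.8800 / (0.45·0.8800 + 0.7·0.1200) ≈ 0.8250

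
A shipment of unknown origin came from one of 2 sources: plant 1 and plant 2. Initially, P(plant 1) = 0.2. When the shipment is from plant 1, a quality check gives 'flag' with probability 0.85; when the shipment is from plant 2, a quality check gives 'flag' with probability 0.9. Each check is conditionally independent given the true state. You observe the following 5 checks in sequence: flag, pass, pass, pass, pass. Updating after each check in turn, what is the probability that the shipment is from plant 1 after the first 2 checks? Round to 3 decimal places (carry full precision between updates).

Each posterior becomes the prior for the next update.
After 'flag': P(plant 1) = 0.85·0.2000 / (0.85·0.2000 + 0.9·0.8000) ≈ 0.1910
After 'pass': P(plant 1) = 0.15·0.1910 / (0.15·0.1910 + 0.1·0.8090) ≈ 0.2615

0.262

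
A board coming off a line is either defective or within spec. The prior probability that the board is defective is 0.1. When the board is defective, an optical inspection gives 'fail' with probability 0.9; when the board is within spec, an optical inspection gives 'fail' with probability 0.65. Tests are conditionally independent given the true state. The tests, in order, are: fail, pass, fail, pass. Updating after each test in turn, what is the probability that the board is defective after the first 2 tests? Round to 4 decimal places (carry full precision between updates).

0.0421

After 'fail': P(defective) = 0.9·0.1000 / (0.9·0.1000 + 0.65·0.9000) ≈ 0.1333
After 'pass': P(defective) = 0.1·0.1333 / (0.1·0.1333 + 0.35·0.8667) ≈ 0.0421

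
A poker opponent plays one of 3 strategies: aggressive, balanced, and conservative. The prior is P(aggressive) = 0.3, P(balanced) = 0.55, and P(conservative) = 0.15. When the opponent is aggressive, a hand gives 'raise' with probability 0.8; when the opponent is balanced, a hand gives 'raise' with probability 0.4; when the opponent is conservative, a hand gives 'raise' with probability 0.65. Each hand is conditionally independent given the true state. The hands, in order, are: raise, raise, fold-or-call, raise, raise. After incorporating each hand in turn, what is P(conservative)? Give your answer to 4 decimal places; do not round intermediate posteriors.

After 'raise': normaliser = 0.8·0.3000 + 0.4·0.5500 + 0.65·0.1500; P(aggressive) ≈ 0.4305, P(balanced) ≈ 0.3946, P(conservative) ≈ 0.1749
After 'raise': normaliser = 0.8·0.4305 + 0.4·0.3946 + 0.65·0.1749; P(aggressive) ≈ 0.5592, P(balanced) ≈ 0.2563, P(conservative) ≈ 0.1846
After 'fold-or-call': normaliser = 0.2·0.5592 + 0.6·0.2563 + 0.35·0.1846; P(aggressive) ≈ 0.3387, P(balanced) ≈ 0.4657, P(conservative) ≈ 0.1956
After 'raise': normaliser = 0.8·0.3387 + 0.4·0.4657 + 0.65·0.1956; P(aggressive) ≈ 0.4636, P(balanced) ≈ 0.3188, P(conservative) ≈ 0.2176
After 'raise': normaliser = 0.8·0.4636 + 0.4·0.3188 + 0.65·0.2176; P(aggressive) ≈ 0.5797, P(balanced) ≈ 0.1993, P(conservative) ≈ 0.2211

0.2211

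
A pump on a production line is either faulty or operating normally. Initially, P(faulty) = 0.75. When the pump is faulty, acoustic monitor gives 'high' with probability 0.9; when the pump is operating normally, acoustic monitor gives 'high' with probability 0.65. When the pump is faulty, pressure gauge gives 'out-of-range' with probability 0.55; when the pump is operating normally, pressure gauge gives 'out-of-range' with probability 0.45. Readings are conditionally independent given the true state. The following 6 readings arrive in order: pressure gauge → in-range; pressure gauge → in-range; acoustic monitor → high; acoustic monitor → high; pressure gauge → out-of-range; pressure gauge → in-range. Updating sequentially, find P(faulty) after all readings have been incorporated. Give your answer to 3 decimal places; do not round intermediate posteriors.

After pressure gauge='in-range': P(faulty) = 0.45·0.7500 / (0.45·0.7500 + 0.55·0.2500) ≈ 0.7105
After pressure gauge='in-range': P(faulty) = 0.45·0.7105 / (0.45·0.7105 + 0.55·0.2895) ≈ 0.6676
After acoustic monitor='high': P(faulty) = 0.9·0.6676 / (0.9·0.6676 + 0.65·0.3324) ≈ 0.7355
After acoustic monitor='high': P(faulty) = 0.9·0.7355 / (0.9·0.7355 + 0.65·0.2645) ≈ 0.7938
After pressure gauge='out-of-range': P(faulty) = 0.55·0.7938 / (0.55·0.7938 + 0.45·0.2062) ≈ 0.8247
After pressure gauge='in-range': P(faulty) = 0.45·0.8247 / (0.45·0.8247 + 0.55·0.1753) ≈ 0.7938

0.794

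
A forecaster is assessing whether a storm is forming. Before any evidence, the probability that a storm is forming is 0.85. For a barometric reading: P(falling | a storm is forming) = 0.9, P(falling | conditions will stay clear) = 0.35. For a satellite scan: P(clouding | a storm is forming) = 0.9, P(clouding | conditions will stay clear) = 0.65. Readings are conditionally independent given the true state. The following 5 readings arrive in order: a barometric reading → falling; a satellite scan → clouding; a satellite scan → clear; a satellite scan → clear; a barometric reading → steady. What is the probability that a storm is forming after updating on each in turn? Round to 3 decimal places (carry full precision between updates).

Each posterior becomes the prior for the next update.
After a barometric reading='falling': P(storm) = 0.9·0.8500 / (0.9·0.8500 + 0.35·0.1500) ≈ 0.9358
After a satellite scan='clouding': P(storm) = 0.9·0.9358 / (0.9·0.9358 + 0.65·0.0642) ≈ 0.9528
After a satellite scan='clear': P(storm) = 0.1·0.9528 / (0.1·0.9528 + 0.35·0.0472) ≈ 0.8522
After a satellite scan='clear': P(storm) = 0.1·0.8522 / (0.1·0.8522 + 0.35·0.1478) ≈ 0.6222
After a barometric reading='steady': P(storm) = 0.1·0.6222 / (0.1·0.6222 + 0.65·0.3778) ≈ 0.2022

0.202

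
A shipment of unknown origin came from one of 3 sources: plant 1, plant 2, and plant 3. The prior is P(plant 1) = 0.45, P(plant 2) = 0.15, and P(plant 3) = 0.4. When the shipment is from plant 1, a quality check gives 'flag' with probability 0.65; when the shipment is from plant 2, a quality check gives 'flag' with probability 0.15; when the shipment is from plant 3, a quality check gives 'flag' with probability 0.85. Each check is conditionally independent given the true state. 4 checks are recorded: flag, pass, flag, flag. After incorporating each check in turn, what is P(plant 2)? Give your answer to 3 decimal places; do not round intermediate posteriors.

Each posterior becomes the prior for the next update.
After 'flag': normaliser = 0.65·0.4500 + 0.15·0.1500 + 0.85·0.4000; P(plant 1) ≈ 0.4466, P(plant 2) ≈ 0.0344, P(plant 3) ≈ 0.5191
After 'pass': normaliser = 0.35·0.4466 + 0.85·0.0344 + 0.15·0.5191; P(plant 1) ≈ 0.5935, P(plant 2) ≈ 0.1109, P(plant 3) ≈ 0.2957
After 'flag': normaliser = 0.65·0.5935 + 0.15·0.1109 + 0.85·0.2957; P(plant 1) ≈ 0.5901, P(plant 2) ≈ 0.0254, P(plant 3) ≈ 0.3844
After 'flag': normaliser = 0.65·0.5901 + 0.15·0.0254 + 0.85·0.3844; P(plant 1) ≈ 0.5371, P(plant 2) ≈ 0.0053, P(plant 3) ≈ 0.4576

0.005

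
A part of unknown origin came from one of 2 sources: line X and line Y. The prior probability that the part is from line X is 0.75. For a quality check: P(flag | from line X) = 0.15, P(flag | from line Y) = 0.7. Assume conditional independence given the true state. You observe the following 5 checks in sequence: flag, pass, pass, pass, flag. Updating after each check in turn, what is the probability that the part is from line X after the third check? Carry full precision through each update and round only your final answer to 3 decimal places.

0.838

After 'flag': P(line X) = 0.15·0.7500 / (0.15·0.7500 + 0.7·0.2500) ≈ 0.3913
After 'pass': P(line X) = 0.85·0.3913 / (0.85·0.3913 + 0.3·0.6087) ≈ 0.6456
After 'pass': P(line X) = 0.85·0.6456 / (0.85·0.6456 + 0.3·0.3544) ≈ 0.8377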